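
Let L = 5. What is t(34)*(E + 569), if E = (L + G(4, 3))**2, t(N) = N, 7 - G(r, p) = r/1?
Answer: 21522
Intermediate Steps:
G(r, p) = 7 - r (G(r, p) = 7 - r/1 = 7 - r)
E = 64 (E = (5 + (7 - 1*4))**2 = (5 + (7 - 4))**2 = (5 + 3)**2 = 8**2 = 64)
t(34)*(E + 569) = 34*(64 + 569) = 34*633 = 21522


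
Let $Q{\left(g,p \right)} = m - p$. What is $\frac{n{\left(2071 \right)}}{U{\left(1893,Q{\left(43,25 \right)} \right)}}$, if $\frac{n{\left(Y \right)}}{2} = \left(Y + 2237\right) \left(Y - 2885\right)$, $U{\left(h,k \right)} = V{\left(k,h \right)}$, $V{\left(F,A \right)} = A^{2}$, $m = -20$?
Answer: $- \frac{2337808}{1194483} \approx -1.9572$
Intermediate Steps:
$Q{\left(g,p \right)} = -20 - p$
$U{\left(h,k \right)} = h^{2}$
$n{\left(Y \right)} = 2 \left(-2885 + Y\right) \left(2237 + Y\right)$ ($n{\left(Y \right)} = 2 \left(Y + 2237\right) \left(Y - 2885\right) = 2 \left(2237 + Y\right) \left(-2885 + Y\right) = 2 \left(-2885 + Y\right) \left(2237 + Y\right)$)
$\frac{n{\left(2071 \right)}}{U{\left(1893,Q{\left(43,25 \right)} \right)}} = \frac{-12907490 - 2684016 + 2 \cdot 2071^{2}}{1893^{2}} = \frac{-12907490 - 2684016 + 2 \cdot 4289041}{3583449} = \left(-12907490 - 2684016 + 8578082\right) \frac{1}{3583449} = \left(-7013424\right) \frac{1}{3583449} = - \frac{2337808}{1194483}$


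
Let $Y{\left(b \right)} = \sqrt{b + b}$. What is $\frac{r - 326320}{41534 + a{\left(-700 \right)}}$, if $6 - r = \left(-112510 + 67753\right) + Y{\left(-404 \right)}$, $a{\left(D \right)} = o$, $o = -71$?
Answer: $- \frac{281557}{41463} - \frac{2 i \sqrt{202}}{41463} \approx -6.7906 - 0.00068556 i$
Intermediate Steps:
$Y{\left(b \right)} = \sqrt{2} \sqrt{b}$ ($Y{\left(b \right)} = \sqrt{2 b} = \sqrt{2} \sqrt{b}$)
$a{\left(D \right)} = -71$
$r = 44763 - 2 i \sqrt{202}$ ($r = 6 - \left(\left(-112510 + 67753\right) + \sqrt{2} \sqrt{-404}\right) = 6 - \left(-44757 + \sqrt{2} \cdot 2 i \sqrt{101}\right) = 6 - \left(-44757 + 2 i \sqrt{202}\right) = 6 + \left(44757 - 2 i \sqrt{202}\right) = 44763 - 2 i \sqrt{202} \approx 44763.0 - 28.425 i$)
$\frac{r - 326320}{41534 + a{\left(-700 \right)}} = \frac{\left(44763 - 2 i \sqrt{202}\right) - 326320}{41534 - 71} = \frac{-281557 - 2 i \sqrt{202}}{41463} = \left(-281557 - 2 i \sqrt{202}\right) \frac{1}{41463} = - \frac{281557}{41463} - \frac{2 i \sqrt{202}}{41463}$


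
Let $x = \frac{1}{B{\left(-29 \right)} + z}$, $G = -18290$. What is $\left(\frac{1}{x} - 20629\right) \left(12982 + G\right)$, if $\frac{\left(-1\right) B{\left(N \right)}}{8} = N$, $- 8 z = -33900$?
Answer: $85774626$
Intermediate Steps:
$z = \frac{8475}{2}$ ($z = \left(- \frac{1}{8}\right) \left(-33900\right) = \frac{8475}{2} \approx 4237.5$)
$B{\left(N \right)} = - 8 N$
$x = \frac{2}{8939}$ ($x = \frac{1}{\left(-8\right) \left(-29\right) + \frac{8475}{2}} = \frac{1}{232 + \frac{8475}{2}} = \frac{1}{\frac{8939}{2}} = \frac{2}{8939} \approx 0.00022374$)
$\left(\frac{1}{x} - 20629\right) \left(12982 + G\right) = \left(\frac{1}{\frac{2}{8939}} - 20629\right) \left(12982 - 18290\right) = \left(\frac{8939}{2} - 20629\right) \left(-5308\right) = \left(- \frac{32319}{2}\right) \left(-5308\right) = 85774626$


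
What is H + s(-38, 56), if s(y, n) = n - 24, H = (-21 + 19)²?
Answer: 36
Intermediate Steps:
H = 4 (H = (-2)² = 4)
s(y, n) = -24 + n
H + s(-38, 56) = 4 + (-24 + 56) = 4 + 32 = 36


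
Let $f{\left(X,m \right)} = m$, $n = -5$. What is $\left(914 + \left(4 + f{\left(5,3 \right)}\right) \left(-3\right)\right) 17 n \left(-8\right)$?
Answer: $607240$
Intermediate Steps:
$\left(914 + \left(4 + f{\left(5,3 \right)}\right) \left(-3\right)\right) 17 n \left(-8\right) = \left(914 + \left(4 + 3\right) \left(-3\right)\right) 17 \left(\left(-5\right) \left(-8\right)\right) = \left(914 + 7 \left(-3\right)\right) 17 \cdot 40 = \left(914 - 21\right) 680 = 893 \cdot 680 = 607240$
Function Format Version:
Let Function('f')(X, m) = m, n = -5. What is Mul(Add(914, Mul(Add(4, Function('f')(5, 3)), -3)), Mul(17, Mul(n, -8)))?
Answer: 607240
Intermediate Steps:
Mul(Add(914, Mul(Add(4, Function('f')(5, 3)), -3)), Mul(17, Mul(n, -8))) = Mul(Add(914, Mul(Add(4, 3), -3)), Mul(17, Mul(-5, -8))) = Mul(Add(914, Mul(7, -3)), Mul(17, 40)) = Mul(Add(914, -21), 680) = Mul(893, 680) = 607240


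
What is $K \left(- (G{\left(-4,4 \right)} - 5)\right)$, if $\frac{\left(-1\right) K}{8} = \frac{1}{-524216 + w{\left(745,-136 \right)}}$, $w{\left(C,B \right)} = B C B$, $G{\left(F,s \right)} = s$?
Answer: $- \frac{1}{1656913} \approx -6.0353 \cdot 10^{-7}$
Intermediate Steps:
$w{\left(C,B \right)} = C B^{2}$ ($w{\left(C,B \right)} = B B C = C B^{2}$)
$K = - \frac{1}{1656913}$ ($K = - \frac{8}{-524216 + 745 \left(-136\right)^{2}} = - \frac{8}{-524216 + 745 \cdot 18496} = - \frac{8}{-524216 + 13779520} = - \frac{8}{13255304} = \left(-8\right) \frac{1}{13255304} = - \frac{1}{1656913} \approx -6.0353 \cdot 10^{-7}$)
$K \left(- (G{\left(-4,4 \right)} - 5)\right) = - \frac{\left(-1\right) \left(4 - 5\right)}{1656913} = - \frac{\left(-1\right) \left(-1\right)}{1656913} = \left(- \frac{1}{1656913}\right) 1 = - \frac{1}{1656913}$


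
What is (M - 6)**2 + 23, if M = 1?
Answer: 48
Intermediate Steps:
(M - 6)**2 + 23 = (1 - 6)**2 + 23 = (-5)**2 + 23 = 25 + 23 = 48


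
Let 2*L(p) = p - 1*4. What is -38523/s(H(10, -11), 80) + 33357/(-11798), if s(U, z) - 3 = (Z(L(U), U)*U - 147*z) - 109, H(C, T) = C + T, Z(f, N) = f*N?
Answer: 117193599/280049126 ≈ 0.41848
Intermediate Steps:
L(p) = -2 + p/2 (L(p) = (p - 1*4)/2 = (p - 4)/2 = (-4 + p)/2 = -2 + p/2)
Z(f, N) = N*f
s(U, z) = -106 - 147*z + U**2*(-2 + U/2) (s(U, z) = 3 + (((U*(-2 + U/2))*U - 147*z) - 109) = 3 + ((U**2*(-2 + U/2) - 147*z) - 109) = 3 + ((-147*z + U**2*(-2 + U/2)) - 109) = 3 + (-109 - 147*z + U**2*(-2 + U/2)) = -106 - 147*z + U**2*(-2 + U/2))
-38523/s(H(10, -11), 80) + 33357/(-11798) = -38523/(-106 - 147*80 + (10 - 11)**2*(-4 + (10 - 11))/2) + 33357/(-11798) = -38523/(-106 - 11760 + (1/2)*(-1)**2*(-4 - 1)) + 33357*(-1/11798) = -38523/(-106 - 11760 + (1/2)*1*(-5)) - 33357/11798 = -38523/(-106 - 11760 - 5/2) - 33357/11798 = -38523/(-23737/2) - 33357/11798 = -38523*(-2/23737) - 33357/11798 = 77046/23737 - 33357/11798 = 117193599/280049126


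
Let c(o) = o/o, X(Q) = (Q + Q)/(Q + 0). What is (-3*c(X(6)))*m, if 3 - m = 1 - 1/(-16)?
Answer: -93/16 ≈ -5.8125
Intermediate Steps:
X(Q) = 2 (X(Q) = (2*Q)/Q = 2)
c(o) = 1
m = 31/16 (m = 3 - (1 - 1/(-16)) = 3 - (1 - 1*(-1/16)) = 3 - (1 + 1/16) = 3 - 1*17/16 = 3 - 17/16 = 31/16 ≈ 1.9375)
(-3*c(X(6)))*m = -3*1*(31/16) = -3*31/16 = -93/16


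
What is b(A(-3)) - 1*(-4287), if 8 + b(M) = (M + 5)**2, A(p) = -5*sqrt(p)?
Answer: 4229 - 50*I*sqrt(3) ≈ 4229.0 - 86.603*I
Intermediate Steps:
b(M) = -8 + (5 + M)**2 (b(M) = -8 + (M + 5)**2 = -8 + (5 + M)**2)
b(A(-3)) - 1*(-4287) = (-8 + (5 - 5*I*sqrt(3))**2) - 1*(-4287) = (-8 + (5 - 5*I*sqrt(3))**2) + 4287 = 4279 + (5 - 5*I*sqrt(3))**2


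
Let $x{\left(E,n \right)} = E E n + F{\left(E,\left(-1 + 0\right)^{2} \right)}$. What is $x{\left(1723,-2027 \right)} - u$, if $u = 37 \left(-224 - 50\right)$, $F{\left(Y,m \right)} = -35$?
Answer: $-6017603580$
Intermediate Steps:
$x{\left(E,n \right)} = -35 + n E^{2}$ ($x{\left(E,n \right)} = E E n - 35 = E^{2} n - 35 = n E^{2} - 35 = -35 + n E^{2}$)
$u = -10138$ ($u = 37 \left(-274\right) = -10138$)
$x{\left(1723,-2027 \right)} - u = \left(-35 - 2027 \cdot 1723^{2}\right) - -10138 = \left(-35 - 6017613683\right) + 10138 = -6017613718 + 10138 = -6017603580$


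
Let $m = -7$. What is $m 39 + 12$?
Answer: $-261$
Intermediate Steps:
$m 39 + 12 = \left(-7\right) 39 + 12 = -273 + 12 = -261$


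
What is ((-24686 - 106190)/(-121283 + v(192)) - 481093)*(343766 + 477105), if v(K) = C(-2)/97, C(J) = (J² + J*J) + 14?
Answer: -4645942492849200675/11764429 ≈ -3.9491e+11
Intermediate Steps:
C(J) = 14 + 2*J² (C(J) = (J² + J²) + 14 = 2*J² + 14 = 14 + 2*J²)
v(K) = 22/97 (v(K) = (14 + 2*(-2)²)/97 = (14 + 2*4)*(1/97) = (14 + 8)*(1/97) = 22*(1/97) = 22/97)
((-24686 - 106190)/(-121283 + v(192)) - 481093)*(343766 + 477105) = ((-24686 - 106190)/(-121283 + 22/97) - 481093)*(343766 + 477105) = (-130876/(-11764429/97) - 481093)*820871 = (-130876*(-97/11764429) - 481093)*820871 = (12694972/11764429 - 481093)*820871 = -5659771745925/11764429*820871 = -4645942492849200675/11764429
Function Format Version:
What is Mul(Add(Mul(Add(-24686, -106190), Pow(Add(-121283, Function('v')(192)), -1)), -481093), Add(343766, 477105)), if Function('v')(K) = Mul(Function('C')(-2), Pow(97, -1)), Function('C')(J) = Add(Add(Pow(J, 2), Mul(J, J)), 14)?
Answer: Rational(-4645942492849200675, 11764429) ≈ -3.9491e+11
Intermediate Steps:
Function('C')(J) = Add(14, Mul(2, Pow(J, 2))) (Function('C')(J) = Add(Add(Pow(J, 2), Pow(J, 2)), 14) = Add(Mul(2, Pow(J, 2)), 14) = Add(14, Mul(2, Pow(J, 2))))
Function('v')(K) = Rational(22, 97) (Function('v')(K) = Mul(Add(14, Mul(2, Pow(-2, 2))), Pow(97, -1)) = Mul(Add(14, Mul(2, 4)), Rational(1, 97)) = Mul(Add(14, 8), Rational(1, 97)) = Mul(22, Rational(1, 97)) = Rational(22, 97))
Mul(Add(Mul(Add(-24686, -106190), Pow(Add(-121283, Function('v')(192)), -1)), -481093), Add(343766, 477105)) = Mul(Add(Mul(Add(-24686, -106190), Pow(Add(-121283, Rational(22, 97)), -1)), -481093), Add(343766, 477105)) = Mul(Add(Mul(-130876, Pow(Rational(-11764429, 97), -1)), -481093), 820871) = Mul(Add(Mul(-130876, Rational(-97, 11764429)), -481093), 820871) = Mul(Add(Rational(12694972, 11764429), -481093), 820871) = Mul(Rational(-5659771745925, 11764429), 820871) = Rational(-4645942492849200675, 11764429)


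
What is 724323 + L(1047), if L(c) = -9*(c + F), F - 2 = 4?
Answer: 714846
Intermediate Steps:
F = 6 (F = 2 + 4 = 6)
L(c) = -54 - 9*c (L(c) = -9*(c + 6) = -9*(6 + c) = -54 - 9*c)
724323 + L(1047) = 724323 + (-54 - 9*1047) = 724323 + (-54 - 9423) = 724323 - 9477 = 714846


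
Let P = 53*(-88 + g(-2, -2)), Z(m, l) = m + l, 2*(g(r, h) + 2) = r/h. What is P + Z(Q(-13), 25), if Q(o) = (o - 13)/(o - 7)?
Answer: -23586/5 ≈ -4717.2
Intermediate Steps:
g(r, h) = -2 + r/(2*h) (g(r, h) = -2 + (r/h)/2 = -2 + r/(2*h))
Q(o) = (-13 + o)/(-7 + o)
Z(m, l) = l + m
P = -9487/2 (P = 53*(-88 + (-2 + (½)*(-2)/(-2))) = 53*(-88 + (-2 + (½)*(-2)*(-½))) = 53*(-88 + (-2 + ½)) = 53*(-88 - 3/2) = 53*(-179/2) = -9487/2 ≈ -4743.5)
P + Z(Q(-13), 25) = -9487/2 + (25 + (-13 - 13)/(-7 - 13)) = -9487/2 + (25 - 26/(-20)) = -9487/2 + (25 - 1/20*(-26)) = -9487/2 + (25 + 13/10) = -9487/2 + 263/10 = -23586/5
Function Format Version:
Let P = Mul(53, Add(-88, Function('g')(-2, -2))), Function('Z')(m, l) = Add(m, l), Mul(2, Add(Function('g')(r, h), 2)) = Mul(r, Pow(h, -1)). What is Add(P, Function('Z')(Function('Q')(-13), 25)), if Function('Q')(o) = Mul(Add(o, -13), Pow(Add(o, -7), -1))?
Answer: Rational(-23586, 5) ≈ -4717.2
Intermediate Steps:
Function('g')(r, h) = Add(-2, Mul(Rational(1, 2), r, Pow(h, -1))) (Function('g')(r, h) = Add(-2, Mul(Rational(1, 2), Mul(r, Pow(h, -1)))) = Add(-2, Mul(Rational(1, 2), r, Pow(h, -1))))
Function('Q')(o) = Mul(Pow(Add(-7, o), -1), Add(-13, o)) (Function('Q')(o) = Mul(Add(-13, o), Pow(Add(-7, o), -1)) = Mul(Pow(Add(-7, o), -1), Add(-13, o)))
Function('Z')(m, l) = Add(l, m)
P = Rational(-9487, 2) (P = Mul(53, Add(-88, Add(-2, Mul(Rational(1, 2), -2, Pow(-2, -1))))) = Mul(53, Add(-88, Add(-2, Mul(Rational(1, 2), -2, Rational(-1, 2))))) = Mul(53, Add(-88, Add(-2, Rational(1, 2)))) = Mul(53, Add(-88, Rational(-3, 2))) = Mul(53, Rational(-179, 2)) = Rational(-9487, 2) ≈ -4743.5)
Add(P, Function('Z')(Function('Q')(-13), 25)) = Add(Rational(-9487, 2), Add(25, Mul(Pow(Add(-7, -13), -1), Add(-13, -13)))) = Add(Rational(-9487, 2), Add(25, Mul(Pow(-20, -1), -26))) = Add(Rational(-9487, 2), Add(25, Mul(Rational(-1, 20), -26))) = Add(Rational(-9487, 2), Add(25, Rational(13, 10))) = Add(Rational(-9487, 2), Rational(263, 10)) = Rational(-23586, 5)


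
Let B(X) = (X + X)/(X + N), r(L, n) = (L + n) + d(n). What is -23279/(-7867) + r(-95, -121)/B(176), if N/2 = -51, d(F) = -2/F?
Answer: -3555654501/83767816 ≈ -42.447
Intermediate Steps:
N = -102 (N = 2*(-51) = -102)
r(L, n) = L + n - 2/n (r(L, n) = (L + n) - 2/n = L + n - 2/n)
B(X) = 2*X/(-102 + X) (B(X) = (X + X)/(X - 102) = (2*X)/(-102 + X) = 2*X/(-102 + X))
-23279/(-7867) + r(-95, -121)/B(176) = -23279/(-7867) + (-95 - 121 - 2/(-121))/((2*176/(-102 + 176))) = -23279*(-1/7867) + (-95 - 121 - 2*(-1/121))/((2*176/74)) = 23279/7867 + (-95 - 121 + 2/121)/((2*176*(1/74))) = 23279/7867 - 26134/(121*176/37) = 23279/7867 - 26134/121*37/176 = 23279/7867 - 483479/10648 = -3555654501/83767816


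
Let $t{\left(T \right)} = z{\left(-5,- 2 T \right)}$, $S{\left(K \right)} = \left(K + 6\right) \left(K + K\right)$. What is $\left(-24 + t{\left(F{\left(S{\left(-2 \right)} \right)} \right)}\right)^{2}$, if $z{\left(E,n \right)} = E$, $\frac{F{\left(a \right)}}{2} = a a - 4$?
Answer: $841$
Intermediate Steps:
$S{\left(K \right)} = 2 K \left(6 + K\right)$ ($S{\left(K \right)} = \left(6 + K\right) 2 K = 2 K \left(6 + K\right)$)
$F{\left(a \right)} = -8 + 2 a^{2}$ ($F{\left(a \right)} = 2 \left(a a - 4\right) = 2 \left(a^{2} - 4\right) = 2 \left(-4 + a^{2}\right) = -8 + 2 a^{2}$)
$t{\left(T \right)} = -5$
$\left(-24 + t{\left(F{\left(S{\left(-2 \right)} \right)} \right)}\right)^{2} = \left(-24 - 5\right)^{2} = \left(-29\right)^{2} = 841$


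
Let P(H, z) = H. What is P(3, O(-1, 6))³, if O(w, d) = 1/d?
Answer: 27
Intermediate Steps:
P(3, O(-1, 6))³ = 3³ = 27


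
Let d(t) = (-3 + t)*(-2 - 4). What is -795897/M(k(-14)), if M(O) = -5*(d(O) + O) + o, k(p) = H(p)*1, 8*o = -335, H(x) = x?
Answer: 2122392/1285 ≈ 1651.7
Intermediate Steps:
d(t) = 18 - 6*t (d(t) = (-3 + t)*(-6) = 18 - 6*t)
o = -335/8 (o = (⅛)*(-335) = -335/8 ≈ -41.875)
k(p) = p (k(p) = p*1 = p)
M(O) = -1055/8 + 25*O (M(O) = -5*((18 - 6*O) + O) - 335/8 = -5*(18 - 5*O) - 335/8 = (-90 + 25*O) - 335/8 = -1055/8 + 25*O)
-795897/M(k(-14)) = -795897/(-1055/8 + 25*(-14)) = -795897/(-1055/8 - 350) = -795897/(-3855/8) = -795897*(-8/3855) = 2122392/1285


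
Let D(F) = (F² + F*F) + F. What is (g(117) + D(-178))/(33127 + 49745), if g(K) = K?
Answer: 63307/82872 ≈ 0.76391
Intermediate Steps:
D(F) = F + 2*F² (D(F) = (F² + F²) + F = 2*F² + F = F + 2*F²)
(g(117) + D(-178))/(33127 + 49745) = (117 - 178*(1 + 2*(-178)))/(33127 + 49745) = (117 - 178*(1 - 356))/82872 = (117 - 178*(-355))*(1/82872) = (117 + 63190)*(1/82872) = 63307*(1/82872) = 63307/82872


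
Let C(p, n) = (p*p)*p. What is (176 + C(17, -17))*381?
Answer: 1938909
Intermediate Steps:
C(p, n) = p³ (C(p, n) = p²*p = p³)
(176 + C(17, -17))*381 = (176 + 17³)*381 = (176 + 4913)*381 = 5089*381 = 1938909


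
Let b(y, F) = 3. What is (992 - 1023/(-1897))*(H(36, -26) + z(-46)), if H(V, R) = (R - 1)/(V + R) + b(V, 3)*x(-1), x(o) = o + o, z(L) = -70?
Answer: -1481800589/18970 ≈ -78113.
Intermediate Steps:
x(o) = 2*o
H(V, R) = -6 + (-1 + R)/(R + V) (H(V, R) = (R - 1)/(V + R) + 3*(2*(-1)) = (-1 + R)/(R + V) + 3*(-2) = (-1 + R)/(R + V) - 6 = -6 + (-1 + R)/(R + V))
(992 - 1023/(-1897))*(H(36, -26) + z(-46)) = (992 - 1023/(-1897))*((-1 - 6*36 - 5*(-26))/(-26 + 36) - 70) = (992 - 1023*(-1/1897))*((-1 - 216 + 130)/10 - 70) = (992 + 1023/1897)*((⅒)*(-87) - 70) = 1882847*(-87/10 - 70)/1897 = (1882847/1897)*(-787/10) = -1481800589/18970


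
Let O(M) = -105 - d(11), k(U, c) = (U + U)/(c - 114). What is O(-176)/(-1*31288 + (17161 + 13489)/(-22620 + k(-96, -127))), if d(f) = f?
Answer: 316171224/85282704157 ≈ 0.0037073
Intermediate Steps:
k(U, c) = 2*U/(-114 + c) (k(U, c) = (2*U)/(-114 + c) = 2*U/(-114 + c))
O(M) = -116 (O(M) = -105 - 1*11 = -105 - 11 = -116)
O(-176)/(-1*31288 + (17161 + 13489)/(-22620 + k(-96, -127))) = -116/(-1*31288 + (17161 + 13489)/(-22620 + 2*(-96)/(-114 - 127))) = -116/(-31288 + 30650/(-22620 + 2*(-96)/(-241))) = -116/(-31288 + 30650/(-22620 + 2*(-96)*(-1/241))) = -116/(-31288 + 30650/(-22620 + 192/241)) = -116/(-31288 + 30650/(-5451228/241)) = -116/(-31288 + 30650*(-241/5451228)) = -116/(-31288 - 3693325/2725614) = -116/(-85282704157/2725614) = -116*(-2725614/85282704157) = 316171224/85282704157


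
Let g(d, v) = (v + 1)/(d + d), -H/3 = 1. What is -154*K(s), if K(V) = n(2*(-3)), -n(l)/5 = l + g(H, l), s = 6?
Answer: -11935/3 ≈ -3978.3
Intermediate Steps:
H = -3 (H = -3*1 = -3)
g(d, v) = (1 + v)/(2*d) (g(d, v) = (1 + v)/((2*d)) = (1 + v)*(1/(2*d)) = (1 + v)/(2*d))
n(l) = 5/6 - 25*l/6 (n(l) = -5*(l + (1/2)*(1 + l)/(-3)) = -5*(l + (1/2)*(-1/3)*(1 + l)) = -5*(l + (-1/6 - l/6)) = -5*(-1/6 + 5*l/6) = 5/6 - 25*l/6)
K(V) = 155/6 (K(V) = 5/6 - 25*(-3)/3 = 5/6 - 25/6*(-6) = 5/6 + 25 = 155/6)
-154*K(s) = -154*155/6 = -11935/3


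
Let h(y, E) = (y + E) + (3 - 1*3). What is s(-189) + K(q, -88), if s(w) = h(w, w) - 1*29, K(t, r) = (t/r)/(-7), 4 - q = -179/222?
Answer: -5059727/12432 ≈ -406.99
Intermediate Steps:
q = 1067/222 (q = 4 - (-179)/222 = 4 - 1*(-179/222) = 4 + 179/222 = 1067/222 ≈ 4.8063)
h(y, E) = E + y (h(y, E) = (E + y) + (3 - 3) = (E + y) + 0 = E + y)
K(t, r) = -t/(7*r) (K(t, r) = (t/r)*(-⅐) = -t/(7*r))
s(w) = -29 + 2*w (s(w) = (w + w) - 1*29 = 2*w - 29 = -29 + 2*w)
s(-189) + K(q, -88) = (-29 + 2*(-189)) - ⅐*1067/222/(-88) = (-29 - 378) - ⅐*1067/222*(-1/88) = -407 + 97/12432 = -5059727/12432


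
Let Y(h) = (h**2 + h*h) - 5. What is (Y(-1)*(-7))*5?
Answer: 105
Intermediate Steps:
Y(h) = -5 + 2*h**2 (Y(h) = (h**2 + h**2) - 5 = 2*h**2 - 5 = -5 + 2*h**2)
(Y(-1)*(-7))*5 = ((-5 + 2*(-1)**2)*(-7))*5 = ((-5 + 2*1)*(-7))*5 = ((-5 + 2)*(-7))*5 = -3*(-7)*5 = 21*5 = 105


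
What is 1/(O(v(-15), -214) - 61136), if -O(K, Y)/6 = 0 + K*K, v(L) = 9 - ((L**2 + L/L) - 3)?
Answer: -1/335912 ≈ -2.9770e-6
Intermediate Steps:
v(L) = 11 - L**2 (v(L) = 9 - ((L**2 + 1) - 3) = 9 - ((1 + L**2) - 3) = 9 - (-2 + L**2) = 9 + (2 - L**2) = 11 - L**2)
O(K, Y) = -6*K**2 (O(K, Y) = -6*(0 + K*K) = -6*(0 + K**2) = -6*K**2)
1/(O(v(-15), -214) - 61136) = 1/(-6*(11 - 1*(-15)**2)**2 - 61136) = 1/(-6*(11 - 1*225)**2 - 61136) = 1/(-6*(11 - 225)**2 - 61136) = 1/(-6*(-214)**2 - 61136) = 1/(-6*45796 - 61136) = 1/(-274776 - 61136) = 1/(-335912) = -1/335912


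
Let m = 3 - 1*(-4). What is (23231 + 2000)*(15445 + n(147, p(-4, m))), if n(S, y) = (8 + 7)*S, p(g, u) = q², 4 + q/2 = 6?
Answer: 445327150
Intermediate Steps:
q = 4 (q = -8 + 2*6 = -8 + 12 = 4)
m = 7 (m = 3 + 4 = 7)
p(g, u) = 16 (p(g, u) = 4² = 16)
n(S, y) = 15*S
(23231 + 2000)*(15445 + n(147, p(-4, m))) = (23231 + 2000)*(15445 + 15*147) = 25231*(15445 + 2205) = 25231*17650 = 445327150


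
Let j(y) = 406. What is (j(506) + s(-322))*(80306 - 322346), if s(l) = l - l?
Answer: -98268240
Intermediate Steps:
s(l) = 0
(j(506) + s(-322))*(80306 - 322346) = (406 + 0)*(80306 - 322346) = 406*(-242040) = -98268240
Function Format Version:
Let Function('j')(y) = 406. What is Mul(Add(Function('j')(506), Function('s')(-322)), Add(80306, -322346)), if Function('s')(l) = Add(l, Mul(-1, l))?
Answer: -98268240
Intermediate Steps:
Function('s')(l) = 0
Mul(Add(Function('j')(506), Function('s')(-322)), Add(80306, -322346)) = Mul(Add(406, 0), Add(80306, -322346)) = Mul(406, -242040) = -98268240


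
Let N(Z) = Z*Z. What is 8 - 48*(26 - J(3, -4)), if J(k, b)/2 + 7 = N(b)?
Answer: -376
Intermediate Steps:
N(Z) = Z²
J(k, b) = -14 + 2*b²
8 - 48*(26 - J(3, -4)) = 8 - 48*(26 - (-14 + 2*(-4)²)) = 8 - 48*(26 - (-14 + 2*16)) = 8 - 48*(26 - (-14 + 32)) = 8 - 48*(26 - 1*18) = 8 - 48*(26 - 18) = 8 - 48*8 = 8 - 384 = -376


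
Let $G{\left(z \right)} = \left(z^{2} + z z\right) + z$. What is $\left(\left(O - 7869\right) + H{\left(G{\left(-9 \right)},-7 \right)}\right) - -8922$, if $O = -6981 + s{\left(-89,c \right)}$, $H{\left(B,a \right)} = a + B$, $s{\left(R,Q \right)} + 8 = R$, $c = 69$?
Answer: $-5879$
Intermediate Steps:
$s{\left(R,Q \right)} = -8 + R$
$G{\left(z \right)} = z + 2 z^{2}$ ($G{\left(z \right)} = \left(z^{2} + z^{2}\right) + z = 2 z^{2} + z = z + 2 z^{2}$)
$H{\left(B,a \right)} = B + a$
$O = -7078$ ($O = -6981 - 97 = -7078$)
$\left(\left(O - 7869\right) + H{\left(G{\left(-9 \right)},-7 \right)}\right) - -8922 = \left(\left(-7078 - 7869\right) - \left(7 + 9 \left(1 + 2 \left(-9\right)\right)\right)\right) - -8922 = \left(-14947 - \left(7 + 9 \left(1 - 18\right)\right)\right) + 8922 = \left(-14947 - -146\right) + 8922 = \left(-14947 + \left(153 - 7\right)\right) + 8922 = \left(-14947 + 146\right) + 8922 = -14801 + 8922 = -5879$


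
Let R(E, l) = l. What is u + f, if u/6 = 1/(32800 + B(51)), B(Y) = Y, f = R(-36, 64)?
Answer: 2102470/32851 ≈ 64.000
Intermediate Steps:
f = 64
u = 6/32851 (u = 6/(32800 + 51) = 6/32851 ≈ 0.00018264)
u + f = 6/32851 + 64 = 2102470/32851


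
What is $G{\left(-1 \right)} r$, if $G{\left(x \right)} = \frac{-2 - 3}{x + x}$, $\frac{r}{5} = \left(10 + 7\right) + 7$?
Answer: $300$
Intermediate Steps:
$r = 120$ ($r = 5 \left(\left(10 + 7\right) + 7\right) = 5 \left(17 + 7\right) = 5 \cdot 24 = 120$)
$G{\left(x \right)} = - \frac{5}{2 x}$
$G{\left(-1 \right)} r = - \frac{5}{2 \left(-1\right)} 120 = \left(- \frac{5}{2}\right) \left(-1\right) 120 = \frac{5}{2} \cdot 120 = 300$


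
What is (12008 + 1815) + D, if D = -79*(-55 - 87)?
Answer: 25041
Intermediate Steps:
D = 11218 (D = -79*(-142) = 11218)
(12008 + 1815) + D = (12008 + 1815) + 11218 = 13823 + 11218 = 25041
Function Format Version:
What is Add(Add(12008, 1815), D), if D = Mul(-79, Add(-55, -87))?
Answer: 25041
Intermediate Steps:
D = 11218 (D = Mul(-79, -142) = 11218)
Add(Add(12008, 1815), D) = Add(Add(12008, 1815), 11218) = Add(13823, 11218) = 25041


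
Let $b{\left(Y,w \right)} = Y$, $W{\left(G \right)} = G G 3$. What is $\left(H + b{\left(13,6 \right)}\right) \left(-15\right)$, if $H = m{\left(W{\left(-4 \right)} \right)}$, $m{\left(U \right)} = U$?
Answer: $-915$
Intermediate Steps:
$W{\left(G \right)} = 3 G^{2}$ ($W{\left(G \right)} = G^{2} \cdot 3 = 3 G^{2}$)
$H = 48$ ($H = 3 \left(-4\right)^{2} = 3 \cdot 16 = 48$)
$\left(H + b{\left(13,6 \right)}\right) \left(-15\right) = \left(48 + 13\right) \left(-15\right) = 61 \left(-15\right) = -915$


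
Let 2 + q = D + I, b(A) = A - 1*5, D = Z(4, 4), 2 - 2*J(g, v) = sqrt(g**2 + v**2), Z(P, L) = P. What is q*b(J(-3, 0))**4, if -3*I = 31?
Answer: -366025/48 ≈ -7625.5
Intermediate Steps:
J(g, v) = 1 - sqrt(g**2 + v**2)/2
I = -31/3 (I = -1/3*31 = -31/3 ≈ -10.333)
D = 4
b(A) = -5 + A (b(A) = A - 5 = -5 + A)
q = -25/3 (q = -2 + (4 - 31/3) = -2 - 19/3 = -25/3 ≈ -8.3333)
q*b(J(-3, 0))**4 = -25*(-5 + (1 - sqrt((-3)**2 + 0**2)/2))**4/3 = -25*(-5 + (1 - sqrt(9 + 0)/2))**4/3 = -25*(-5 + (1 - sqrt(9)/2))**4/3 = -25*(-5 + (1 - 1/2*3))**4/3 = -25*(-5 + (1 - 3/2))**4/3 = -25*(-5 - 1/2)**4/3 = -25*(-11/2)**4/3 = -25/3*14641/16 = -366025/48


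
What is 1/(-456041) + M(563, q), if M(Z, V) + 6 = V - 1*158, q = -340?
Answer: -229844665/456041 ≈ -504.00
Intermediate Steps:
M(Z, V) = -164 + V (M(Z, V) = -6 + (V - 1*158) = -6 + (V - 158) = -6 + (-158 + V) = -164 + V)
1/(-456041) + M(563, q) = 1/(-456041) + (-164 - 340) = -1/456041 - 504 = -229844665/456041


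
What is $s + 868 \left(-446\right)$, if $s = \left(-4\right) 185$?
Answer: $-387868$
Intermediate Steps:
$s = -740$
$s + 868 \left(-446\right) = -740 + 868 \left(-446\right) = -740 - 387128 = -387868$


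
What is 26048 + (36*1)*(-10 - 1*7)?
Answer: 25436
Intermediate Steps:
26048 + (36*1)*(-10 - 1*7) = 26048 + 36*(-10 - 7) = 26048 + 36*(-17) = 26048 - 612 = 25436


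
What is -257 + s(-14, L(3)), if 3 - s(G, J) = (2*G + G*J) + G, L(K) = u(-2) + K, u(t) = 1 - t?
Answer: -128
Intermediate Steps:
L(K) = 3 + K (L(K) = (1 - 1*(-2)) + K = (1 + 2) + K = 3 + K)
s(G, J) = 3 - 3*G - G*J (s(G, J) = 3 - ((2*G + G*J) + G) = 3 - (3*G + G*J) = 3 + (-3*G - G*J) = 3 - 3*G - G*J)
-257 + s(-14, L(3)) = -257 + (3 - 3*(-14) - 1*(-14)*(3 + 3)) = -257 + (3 + 42 - 1*(-14)*6) = -257 + (3 + 42 + 84) = -257 + 129 = -128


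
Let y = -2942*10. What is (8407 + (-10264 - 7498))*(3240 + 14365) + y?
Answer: -164724195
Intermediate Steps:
y = -29420
(8407 + (-10264 - 7498))*(3240 + 14365) + y = (8407 + (-10264 - 7498))*(3240 + 14365) - 29420 = (8407 - 17762)*17605 - 29420 = -9355*17605 - 29420 = -164694775 - 29420 = -164724195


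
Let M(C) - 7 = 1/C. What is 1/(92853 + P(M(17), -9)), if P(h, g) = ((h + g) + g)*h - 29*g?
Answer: 289/26887626 ≈ 1.0748e-5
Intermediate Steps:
M(C) = 7 + 1/C
P(h, g) = -29*g + h*(h + 2*g) (P(h, g) = ((g + h) + g)*h - 29*g = (h + 2*g)*h - 29*g = h*(h + 2*g) - 29*g = -29*g + h*(h + 2*g))
1/(92853 + P(M(17), -9)) = 1/(92853 + ((7 + 1/17)² - 29*(-9) + 2*(-9)*(7 + 1/17))) = 1/(92853 + ((7 + 1/17)² + 261 + 2*(-9)*(7 + 1/17))) = 1/(92853 + ((120/17)² + 261 + 2*(-9)*(120/17))) = 1/(92853 + (14400/289 + 261 - 2160/17)) = 1/(92853 + 53109/289) = 1/(26887626/289) = 289/26887626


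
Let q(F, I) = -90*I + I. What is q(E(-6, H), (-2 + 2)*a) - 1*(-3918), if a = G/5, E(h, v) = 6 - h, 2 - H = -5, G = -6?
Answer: 3918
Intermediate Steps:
H = 7 (H = 2 - 1*(-5) = 2 + 5 = 7)
a = -6/5 ≈ -1.2000
q(F, I) = -89*I
q(E(-6, H), (-2 + 2)*a) - 1*(-3918) = -89*(-2 + 2)*(-6)/5 - 1*(-3918) = -0*(-6)/5 + 3918 = -89*0 + 3918 = 0 + 3918 = 3918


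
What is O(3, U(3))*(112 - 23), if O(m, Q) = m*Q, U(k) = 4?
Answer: 1068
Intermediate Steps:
O(m, Q) = Q*m
O(3, U(3))*(112 - 23) = (4*3)*(112 - 23) = 12*89 = 1068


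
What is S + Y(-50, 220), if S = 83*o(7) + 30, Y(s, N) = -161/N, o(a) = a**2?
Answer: 901179/220 ≈ 4096.3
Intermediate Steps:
S = 4097 (S = 83*7**2 + 30 = 83*49 + 30 = 4067 + 30 = 4097)
S + Y(-50, 220) = 4097 - 161/220 = 901179/220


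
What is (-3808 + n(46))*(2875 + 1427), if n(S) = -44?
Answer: -16571304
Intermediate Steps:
(-3808 + n(46))*(2875 + 1427) = (-3808 - 44)*(2875 + 1427) = -3852*4302 = -16571304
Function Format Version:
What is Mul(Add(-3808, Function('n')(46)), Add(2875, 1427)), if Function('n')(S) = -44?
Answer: -16571304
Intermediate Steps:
Mul(Add(-3808, Function('n')(46)), Add(2875, 1427)) = Mul(Add(-3808, -44), Add(2875, 1427)) = Mul(-3852, 4302) = -16571304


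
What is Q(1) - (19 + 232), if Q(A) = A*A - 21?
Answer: -271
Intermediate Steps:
Q(A) = -21 + A**2 (Q(A) = A**2 - 21 = -21 + A**2)
Q(1) - (19 + 232) = (-21 + 1**2) - (19 + 232) = (-21 + 1) - 1*251 = -20 - 251 = -271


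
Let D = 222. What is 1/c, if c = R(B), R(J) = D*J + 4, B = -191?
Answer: -1/42398 ≈ -2.3586e-5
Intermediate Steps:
R(J) = 4 + 222*J (R(J) = 222*J + 4 = 4 + 222*J)
c = -42398 (c = 4 + 222*(-191) = 4 - 42402 = -42398)
1/c = 1/(-42398) = -1/42398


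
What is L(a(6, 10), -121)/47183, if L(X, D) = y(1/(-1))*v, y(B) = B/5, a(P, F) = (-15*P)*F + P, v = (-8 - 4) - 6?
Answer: 18/235915 ≈ 7.6299e-5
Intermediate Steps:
v = -18 (v = -12 - 6 = -18)
a(P, F) = P - 15*F*P (a(P, F) = -15*F*P + P = P - 15*F*P)
y(B) = B/5 (y(B) = B*(⅕) = B/5)
L(X, D) = 18/5 (L(X, D) = ((⅕)/(-1))*(-18) = ((⅕)*(-1))*(-18) = -⅕*(-18) = 18/5)
L(a(6, 10), -121)/47183 = (18/5)/47183 = (18/5)*(1/47183) = 18/235915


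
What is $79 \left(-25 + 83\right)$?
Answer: $4582$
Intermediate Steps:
$79 \left(-25 + 83\right) = 79 \cdot 58 = 4582$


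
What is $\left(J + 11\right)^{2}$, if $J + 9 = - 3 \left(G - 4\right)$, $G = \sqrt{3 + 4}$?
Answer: $259 - 84 \sqrt{7} \approx 36.757$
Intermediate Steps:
$G = \sqrt{7} \approx 2.6458$
$J = 3 - 3 \sqrt{7}$ ($J = -9 - 3 \left(\sqrt{7} - 4\right) = -9 - 3 \left(-4 + \sqrt{7}\right) = -9 + \left(12 - 3 \sqrt{7}\right) = 3 - 3 \sqrt{7} \approx -4.9373$)
$\left(J + 11\right)^{2} = \left(\left(3 - 3 \sqrt{7}\right) + 11\right)^{2} = \left(14 - 3 \sqrt{7}\right)^{2}$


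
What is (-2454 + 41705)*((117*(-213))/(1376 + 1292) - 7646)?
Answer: -801680047699/2668 ≈ -3.0048e+8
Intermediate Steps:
(-2454 + 41705)*((117*(-213))/(1376 + 1292) - 7646) = 39251*(-24921/2668 - 7646) = 39251*(-20424449/2668) = -801680047699/2668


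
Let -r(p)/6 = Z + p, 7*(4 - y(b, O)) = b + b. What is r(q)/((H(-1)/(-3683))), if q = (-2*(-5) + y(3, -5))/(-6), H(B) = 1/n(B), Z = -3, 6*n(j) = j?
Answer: 401447/21 ≈ 19117.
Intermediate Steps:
n(j) = j/6
H(B) = 6/B (H(B) = 1/(B/6) = 6/B)
y(b, O) = 4 - 2*b/7 (y(b, O) = 4 - (b + b)/7 = 4 - 2*b/7)
q = -46/21 (q = (-2*(-5) + (4 - 2/7*3))/(-6) = (10 + (4 - 6/7))*(-1/6) = (10 + 22/7)*(-1/6) = (92/7)*(-1/6) = -46/21 ≈ -2.1905)
r(p) = 18 - 6*p (r(p) = -6*(-3 + p) = 18 - 6*p)
r(q)/((H(-1)/(-3683))) = (18 - 6*(-46/21))/(((6/(-1))/(-3683))) = (18 + 92/7)/(((6*(-1))*(-1/3683))) = 218/(7*((-6*(-1/3683)))) = 218/(7*(6/3683)) = (218/7)*(3683/6) = 401447/21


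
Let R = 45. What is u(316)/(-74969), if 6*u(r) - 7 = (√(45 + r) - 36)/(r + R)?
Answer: -1255/81191427 ≈ -1.5457e-5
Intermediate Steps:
u(r) = 7/6 + (-36 + √(45 + r))/(6*(45 + r)) (u(r) = 7/6 + ((√(45 + r) - 36)/(r + 45))/6 = 7/6 + ((-36 + √(45 + r))/(45 + r))/6 = 7/6 + (-36 + √(45 + r))/(6*(45 + r)))
u(316)/(-74969) = ((279 + √(45 + 316) + 7*316)/(6*(45 + 316)))/(-74969) = ((⅙)*(279 + √361 + 2212)/361)*(-1/74969) = ((⅙)*(1/361)*(279 + 19 + 2212))*(-1/74969) = ((⅙)*(1/361)*2510)*(-1/74969) = (1255/1083)*(-1/74969) = -1255/81191427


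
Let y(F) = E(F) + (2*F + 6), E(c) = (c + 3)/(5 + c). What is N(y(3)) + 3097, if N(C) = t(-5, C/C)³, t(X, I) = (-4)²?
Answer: 7193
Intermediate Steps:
E(c) = (3 + c)/(5 + c)
y(F) = 6 + 2*F + (3 + F)/(5 + F) (y(F) = (3 + F)/(5 + F) + (2*F + 6) = (3 + F)/(5 + F) + (6 + 2*F) = 6 + 2*F + (3 + F)/(5 + F))
t(X, I) = 16
N(C) = 4096 (N(C) = 16³ = 4096)
N(y(3)) + 3097 = 4096 + 3097 = 7193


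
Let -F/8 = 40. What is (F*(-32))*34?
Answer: 348160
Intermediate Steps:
F = -320 (F = -8*40 = -320)
(F*(-32))*34 = -320*(-32)*34 = 10240*34 = 348160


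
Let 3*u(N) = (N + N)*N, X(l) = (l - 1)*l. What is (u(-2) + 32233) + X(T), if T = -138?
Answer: 154253/3 ≈ 51418.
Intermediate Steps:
X(l) = l*(-1 + l) (X(l) = (-1 + l)*l = l*(-1 + l))
u(N) = 2*N²/3 (u(N) = ((N + N)*N)/3 = ((2*N)*N)/3 = (2*N²)/3 = 2*N²/3)
(u(-2) + 32233) + X(T) = ((⅔)*(-2)² + 32233) - 138*(-1 - 138) = ((⅔)*4 + 32233) - 138*(-139) = (8/3 + 32233) + 19182 = 96707/3 + 19182 = 154253/3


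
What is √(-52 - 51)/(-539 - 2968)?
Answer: -I*√103/3507 ≈ -0.0028939*I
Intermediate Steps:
√(-52 - 51)/(-539 - 2968) = √(-103)/(-3507) = (I*√103)*(-1/3507) = -I*√103/3507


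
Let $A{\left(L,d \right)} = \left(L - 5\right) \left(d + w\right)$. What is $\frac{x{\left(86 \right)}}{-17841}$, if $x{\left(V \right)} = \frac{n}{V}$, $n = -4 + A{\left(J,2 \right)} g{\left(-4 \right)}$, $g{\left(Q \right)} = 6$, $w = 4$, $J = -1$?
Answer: $\frac{110}{767163} \approx 0.00014339$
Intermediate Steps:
$A{\left(L,d \right)} = \left(-5 + L\right) \left(4 + d\right)$ ($A{\left(L,d \right)} = \left(L - 5\right) \left(d + 4\right) = \left(-5 + L\right) \left(4 + d\right)$)
$n = -220$ ($n = -4 + \left(-20 - 10 + 4 \left(-1\right) - 2\right) 6 = -4 + \left(-20 - 10 - 4 - 2\right) 6 = -4 - 216 = -220$)
$x{\left(V \right)} = - \frac{220}{V}$
$\frac{x{\left(86 \right)}}{-17841} = \frac{\left(-220\right) \frac{1}{86}}{-17841} = \left(-220\right) \frac{1}{86} \left(- \frac{1}{17841}\right) = \left(- \frac{110}{43}\right) \left(- \frac{1}{17841}\right) = \frac{110}{767163}$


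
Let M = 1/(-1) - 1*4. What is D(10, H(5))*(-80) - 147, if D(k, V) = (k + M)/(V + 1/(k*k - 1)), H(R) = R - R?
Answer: -39747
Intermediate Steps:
H(R) = 0
M = -5 (M = -1 - 4 = -5)
D(k, V) = (-5 + k)/(V + 1/(-1 + k²)) (D(k, V) = (k - 5)/(V + 1/(k*k - 1)) = (-5 + k)/(V + 1/(k² - 1)) = (-5 + k)/(V + 1/(-1 + k²)))
D(10, H(5))*(-80) - 147 = ((5 + 10³ - 1*10 - 5*10²)/(1 - 1*0 + 0*10²))*(-80) - 147 = ((5 + 1000 - 10 - 5*100)/(1 + 0 + 0*100))*(-80) - 147 = ((5 + 1000 - 10 - 500)/(1 + 0 + 0))*(-80) - 147 = (495/1)*(-80) - 147 = (1*495)*(-80) - 147 = 495*(-80) - 147 = -39600 - 147 = -39747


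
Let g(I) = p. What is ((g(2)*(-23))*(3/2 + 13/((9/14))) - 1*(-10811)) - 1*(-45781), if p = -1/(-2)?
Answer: 2028319/36 ≈ 56342.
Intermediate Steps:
p = ½ (p = -1*(-½) = ½ ≈ 0.50000)
g(I) = ½
((g(2)*(-23))*(3/2 + 13/((9/14))) - 1*(-10811)) - 1*(-45781) = (((½)*(-23))*(3/2 + 13/((9/14))) - 1*(-10811)) - 1*(-45781) = (-23*(3*(½) + 13/((9*(1/14))))/2 + 10811) + 45781 = (-23*(3/2 + 13/(9/14))/2 + 10811) + 45781 = (-23*(3/2 + 13*(14/9))/2 + 10811) + 45781 = (-23*(3/2 + 182/9)/2 + 10811) + 45781 = (-23/2*391/18 + 10811) + 45781 = (-8993/36 + 10811) + 45781 = 380203/36 + 45781 = 2028319/36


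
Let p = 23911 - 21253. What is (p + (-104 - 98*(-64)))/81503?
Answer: 8826/81503 ≈ 0.10829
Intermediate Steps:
p = 2658
(p + (-104 - 98*(-64)))/81503 = (2658 + (-104 - 98*(-64)))/81503 = (2658 + (-104 + 6272))*(1/81503) = (2658 + 6168)*(1/81503) = 8826*(1/81503) = 8826/81503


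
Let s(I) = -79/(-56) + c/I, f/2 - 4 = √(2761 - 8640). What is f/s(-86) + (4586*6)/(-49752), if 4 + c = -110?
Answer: 64759967/27317994 + 4816*I*√5879/6589 ≈ 2.3706 + 56.043*I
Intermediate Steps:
c = -114 (c = -4 - 110 = -114)
f = 8 + 2*I*√5879 (f = 8 + 2*√(2761 - 8640) = 8 + 2*√(-5879) = 8 + 2*(I*√5879) = 8 + 2*I*√5879 ≈ 8.0 + 153.35*I)
s(I) = 79/56 - 114/I (s(I) = -79/(-56) - 114/I = -79*(-1/56) - 114/I = 79/56 - 114/I)
f/s(-86) + (4586*6)/(-49752) = (8 + 2*I*√5879)/(79/56 - 114/(-86)) + (4586*6)/(-49752) = (8 + 2*I*√5879)/(79/56 - 114*(-1/86)) + 27516*(-1/49752) = (8 + 2*I*√5879)/(79/56 + 57/43) - 2293/4146 = (8 + 2*I*√5879)/(6589/2408) - 2293/4146 = (8 + 2*I*√5879)*(2408/6589) - 2293/4146 = (19264/6589 + 4816*I*√5879/6589) - 2293/4146 = 64759967/27317994 + 4816*I*√5879/6589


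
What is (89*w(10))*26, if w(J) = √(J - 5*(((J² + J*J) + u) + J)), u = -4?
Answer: 4628*I*√255 ≈ 73903.0*I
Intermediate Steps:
w(J) = √(20 - 10*J² - 4*J) (w(J) = √(J - 5*(((J² + J*J) - 4) + J)) = √(J - 5*(((J² + J²) - 4) + J)) = √(J - 5*((2*J² - 4) + J)) = √(J - 5*((-4 + 2*J²) + J)) = √(J - 5*(-4 + J + 2*J²)) = √(J + (20 - 10*J² - 5*J)) = √(20 - 10*J² - 4*J))
(89*w(10))*26 = (89*√(20 - 10*10² - 4*10))*26 = (89*√(20 - 10*100 - 40))*26 = (89*√(20 - 1000 - 40))*26 = (89*√(-1020))*26 = (89*(2*I*√255))*26 = (178*I*√255)*26 = 4628*I*√255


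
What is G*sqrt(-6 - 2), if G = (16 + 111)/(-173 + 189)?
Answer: 127*I*sqrt(2)/8 ≈ 22.451*I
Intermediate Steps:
G = 127/16 ≈ 7.9375
G*sqrt(-6 - 2) = 127*sqrt(-6 - 2)/16 = 127*sqrt(-8)/16 = 127*(2*I*sqrt(2))/16 = 127*I*sqrt(2)/8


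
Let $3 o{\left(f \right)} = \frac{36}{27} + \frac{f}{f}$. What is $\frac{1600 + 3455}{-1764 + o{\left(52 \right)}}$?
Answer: $- \frac{45495}{15869} \approx -2.8669$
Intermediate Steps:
$o{\left(f \right)} = \frac{7}{9}$ ($o{\left(f \right)} = \frac{\frac{36}{27} + \frac{f}{f}}{3} = \frac{36 \cdot \frac{1}{27} + 1}{3} = \frac{\frac{4}{3} + 1}{3} = \frac{1}{3} \cdot \frac{7}{3} = \frac{7}{9}$)
$\frac{1600 + 3455}{-1764 + o{\left(52 \right)}} = \frac{1600 + 3455}{-1764 + \frac{7}{9}} = \frac{5055}{- \frac{15869}{9}} = 5055 \left(- \frac{9}{15869}\right) = - \frac{45495}{15869}$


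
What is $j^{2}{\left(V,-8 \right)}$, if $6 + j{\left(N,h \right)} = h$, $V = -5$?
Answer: $196$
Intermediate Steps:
$j{\left(N,h \right)} = -6 + h$
$j^{2}{\left(V,-8 \right)} = \left(-6 - 8\right)^{2} = \left(-14\right)^{2} = 196$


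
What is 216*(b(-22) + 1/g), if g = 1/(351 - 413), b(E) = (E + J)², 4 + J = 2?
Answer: 111024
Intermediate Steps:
J = -2 (J = -4 + 2 = -2)
b(E) = (-2 + E)² (b(E) = (E - 2)² = (-2 + E)²)
g = -1/62 (g = 1/(-62) = -1/62 ≈ -0.016129)
216*(b(-22) + 1/g) = 216*((-2 - 22)² + 1/(-1/62)) = 216*((-24)² - 62) = 216*(576 - 62) = 216*514 = 111024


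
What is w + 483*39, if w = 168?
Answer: 19005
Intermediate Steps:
w + 483*39 = 168 + 483*39 = 168 + 18837 = 19005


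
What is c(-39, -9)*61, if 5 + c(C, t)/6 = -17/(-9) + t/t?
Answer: -2318/3 ≈ -772.67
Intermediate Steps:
c(C, t) = -38/3 (c(C, t) = -30 + 6*(-17/(-9) + t/t) = -30 + 6*(-17*(-1/9) + 1) = -30 + 6*(17/9 + 1) = -30 + 6*(26/9) = -30 + 52/3 = -38/3)
c(-39, -9)*61 = -38/3*61 = -2318/3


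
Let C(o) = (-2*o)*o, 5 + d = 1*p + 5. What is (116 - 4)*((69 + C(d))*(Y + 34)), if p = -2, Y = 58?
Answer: 628544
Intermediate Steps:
d = -2 (d = -5 + (1*(-2) + 5) = -5 + (-2 + 5) = -5 + 3 = -2)
C(o) = -2*o²
(116 - 4)*((69 + C(d))*(Y + 34)) = (116 - 4)*((69 - 2*(-2)²)*(58 + 34)) = 112*((69 - 2*4)*92) = 112*((69 - 8)*92) = 112*(61*92) = 112*5612 = 628544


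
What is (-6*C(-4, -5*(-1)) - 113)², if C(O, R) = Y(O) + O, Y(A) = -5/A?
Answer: 37249/4 ≈ 9312.3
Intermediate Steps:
C(O, R) = O - 5/O (C(O, R) = -5/O + O = O - 5/O)
(-6*C(-4, -5*(-1)) - 113)² = (-6*(-4 - 5/(-4)) - 113)² = (-6*(-4 - 5*(-¼)) - 113)² = (-6*(-4 + 5/4) - 113)² = (-6*(-11/4) - 113)² = (33/2 - 113)² = (-193/2)² = 37249/4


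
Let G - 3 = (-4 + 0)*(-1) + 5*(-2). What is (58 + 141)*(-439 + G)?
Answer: -87958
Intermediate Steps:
G = -3 (G = 3 + ((-4 + 0)*(-1) + 5*(-2)) = 3 + (-4*(-1) - 10) = 3 + (4 - 10) = 3 - 6 = -3)
(58 + 141)*(-439 + G) = (58 + 141)*(-439 - 3) = 199*(-442) = -87958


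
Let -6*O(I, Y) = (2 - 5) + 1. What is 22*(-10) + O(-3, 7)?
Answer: -659/3 ≈ -219.67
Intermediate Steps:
O(I, Y) = ⅓ (O(I, Y) = -((2 - 5) + 1)/6 = -(-3 + 1)/6 = -⅙*(-2) = ⅓)
22*(-10) + O(-3, 7) = 22*(-10) + ⅓ = -220 + ⅓ = -659/3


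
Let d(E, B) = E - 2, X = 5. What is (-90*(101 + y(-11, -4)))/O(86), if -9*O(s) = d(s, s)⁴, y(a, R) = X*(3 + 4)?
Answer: 85/38416 ≈ 0.0022126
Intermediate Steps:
y(a, R) = 35 (y(a, R) = 5*(3 + 4) = 5*7 = 35)
d(E, B) = -2 + E
O(s) = -(-2 + s)⁴/9
(-90*(101 + y(-11, -4)))/O(86) = (-90*(101 + 35))/((-(-2 + 86)⁴/9)) = (-90*136)/((-⅑*84⁴)) = -12240/((-⅑*49787136)) = -12240/(-5531904) = -12240*(-1/5531904) = 85/38416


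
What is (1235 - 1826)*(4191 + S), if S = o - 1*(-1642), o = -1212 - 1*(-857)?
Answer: -3237498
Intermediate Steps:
o = -355 (o = -1212 + 857 = -355)
S = 1287 (S = -355 - 1*(-1642) = -355 + 1642 = 1287)
(1235 - 1826)*(4191 + S) = (1235 - 1826)*(4191 + 1287) = -591*5478 = -3237498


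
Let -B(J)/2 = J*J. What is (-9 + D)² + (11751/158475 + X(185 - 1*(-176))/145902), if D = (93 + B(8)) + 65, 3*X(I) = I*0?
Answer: 23299742/52825 ≈ 441.07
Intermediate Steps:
X(I) = 0 (X(I) = (I*0)/3 = (⅓)*0 = 0)
B(J) = -2*J² (B(J) = -2*J*J = -2*J²)
D = 30 (D = (93 - 2*8²) + 65 = (93 - 2*64) + 65 = (93 - 128) + 65 = -35 + 65 = 30)
(-9 + D)² + (11751/158475 + X(185 - 1*(-176))/145902) = (-9 + 30)² + (11751/158475 + 0/145902) = 21² + (11751*(1/158475) + 0*(1/145902)) = 441 + (3917/52825 + 0) = 441 + 3917/52825 = 23299742/52825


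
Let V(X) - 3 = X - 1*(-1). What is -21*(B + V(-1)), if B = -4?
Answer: 21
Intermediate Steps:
V(X) = 4 + X (V(X) = 3 + (X - 1*(-1)) = 3 + (X + 1) = 3 + (1 + X) = 4 + X)
-21*(B + V(-1)) = -21*(-4 + (4 - 1)) = -21*(-4 + 3) = -21*(-1) = 21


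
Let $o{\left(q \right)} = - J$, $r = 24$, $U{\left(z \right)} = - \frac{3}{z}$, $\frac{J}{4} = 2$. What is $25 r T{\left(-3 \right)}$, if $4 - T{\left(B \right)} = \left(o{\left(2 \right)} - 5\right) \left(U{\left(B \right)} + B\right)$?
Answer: $-13200$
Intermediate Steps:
$J = 8$ ($J = 4 \cdot 2 = 8$)
$o{\left(q \right)} = -8$ ($o{\left(q \right)} = \left(-1\right) 8 = -8$)
$T{\left(B \right)} = 4 - \frac{39}{B} + 13 B$ ($T{\left(B \right)} = 4 - \left(-8 - 5\right) \left(- \frac{3}{B} + B\right) = 4 - - 13 \left(B - \frac{3}{B}\right) = 4 - \left(- 13 B + \frac{39}{B}\right) = 4 + \left(- \frac{39}{B} + 13 B\right) = 4 - \frac{39}{B} + 13 B$)
$25 r T{\left(-3 \right)} = 25 \cdot 24 \left(4 - \frac{39}{-3} + 13 \left(-3\right)\right) = 600 \left(4 - -13 - 39\right) = 600 \left(4 + 13 - 39\right) = 600 \left(-22\right) = -13200$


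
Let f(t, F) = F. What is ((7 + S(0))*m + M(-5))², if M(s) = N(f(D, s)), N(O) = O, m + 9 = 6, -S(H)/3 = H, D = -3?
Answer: 676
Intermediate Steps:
S(H) = -3*H
m = -3 (m = -9 + 6 = -3)
M(s) = s
((7 + S(0))*m + M(-5))² = ((7 - 3*0)*(-3) - 5)² = ((7 + 0)*(-3) - 5)² = (7*(-3) - 5)² = (-21 - 5)² = (-26)² = 676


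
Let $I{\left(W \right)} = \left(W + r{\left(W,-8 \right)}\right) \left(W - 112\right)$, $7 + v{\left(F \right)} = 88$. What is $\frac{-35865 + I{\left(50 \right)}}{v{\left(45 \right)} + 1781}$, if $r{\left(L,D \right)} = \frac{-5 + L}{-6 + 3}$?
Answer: $- \frac{38035}{1862} \approx -20.427$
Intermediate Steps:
$r{\left(L,D \right)} = \frac{5}{3} - \frac{L}{3}$ ($r{\left(L,D \right)} = \frac{-5 + L}{-3} = \left(-5 + L\right) \left(- \frac{1}{3}\right) = \frac{5}{3} - \frac{L}{3}$)
$v{\left(F \right)} = 81$ ($v{\left(F \right)} = -7 + 88 = 81$)
$I{\left(W \right)} = \left(-112 + W\right) \left(\frac{5}{3} + \frac{2 W}{3}\right)$ ($I{\left(W \right)} = \left(W - \left(- \frac{5}{3} + \frac{W}{3}\right)\right) \left(W - 112\right) = \left(\frac{5}{3} + \frac{2 W}{3}\right) \left(-112 + W\right) = \left(-112 + W\right) \left(\frac{5}{3} + \frac{2 W}{3}\right)$)
$\frac{-35865 + I{\left(50 \right)}}{v{\left(45 \right)} + 1781} = \frac{-35865 - \left(\frac{11510}{3} - \frac{5000}{3}\right)}{81 + 1781} = \frac{-35865 - 2170}{1862} = \left(-35865 - 2170\right) \frac{1}{1862} = \left(-38035\right) \frac{1}{1862} = - \frac{38035}{1862}$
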